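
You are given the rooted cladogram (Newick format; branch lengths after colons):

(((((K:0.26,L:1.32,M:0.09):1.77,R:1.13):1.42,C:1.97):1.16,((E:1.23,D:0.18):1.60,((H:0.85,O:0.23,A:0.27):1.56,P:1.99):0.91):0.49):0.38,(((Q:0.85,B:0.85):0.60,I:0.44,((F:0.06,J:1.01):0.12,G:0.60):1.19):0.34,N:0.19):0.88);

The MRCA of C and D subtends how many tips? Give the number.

The MRCA of C and D is the node subtending ((((K,L,M),R),C),((E,D),((H,O,A),P))).
That clade contains 11 terminal taxa: A, C, D, E, H, K, L, M, O, P, R.

11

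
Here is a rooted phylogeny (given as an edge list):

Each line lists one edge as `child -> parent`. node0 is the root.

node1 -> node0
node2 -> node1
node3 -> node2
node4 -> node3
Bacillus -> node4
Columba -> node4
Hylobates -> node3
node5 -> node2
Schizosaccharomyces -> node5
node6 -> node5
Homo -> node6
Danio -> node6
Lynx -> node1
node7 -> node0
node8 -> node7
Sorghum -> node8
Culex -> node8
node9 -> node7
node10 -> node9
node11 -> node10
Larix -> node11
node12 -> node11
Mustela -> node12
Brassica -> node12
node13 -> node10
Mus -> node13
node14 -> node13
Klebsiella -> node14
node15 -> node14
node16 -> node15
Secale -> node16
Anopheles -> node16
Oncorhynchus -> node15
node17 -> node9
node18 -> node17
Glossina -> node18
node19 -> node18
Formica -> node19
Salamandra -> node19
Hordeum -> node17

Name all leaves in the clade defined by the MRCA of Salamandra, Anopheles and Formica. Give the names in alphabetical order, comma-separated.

Tracing Salamandra: it sits inside (Formica,Salamandra).
Tracing Anopheles: it sits inside (Secale,Anopheles).
Tracing Formica: it sits inside (Formica,Salamandra).
The smallest clade enclosing all 3 is (((Larix,(Mustela,Brassica)),(Mus,(Klebsiella,((Secale,Anopheles),Oncorhynchus)))),((Glossina,(Formica,Salamandra)),Hordeum)); the answer is its 12 terminal taxa in alphabetical order.

Anopheles, Brassica, Formica, Glossina, Hordeum, Klebsiella, Larix, Mus, Mustela, Oncorhynchus, Salamandra, Secale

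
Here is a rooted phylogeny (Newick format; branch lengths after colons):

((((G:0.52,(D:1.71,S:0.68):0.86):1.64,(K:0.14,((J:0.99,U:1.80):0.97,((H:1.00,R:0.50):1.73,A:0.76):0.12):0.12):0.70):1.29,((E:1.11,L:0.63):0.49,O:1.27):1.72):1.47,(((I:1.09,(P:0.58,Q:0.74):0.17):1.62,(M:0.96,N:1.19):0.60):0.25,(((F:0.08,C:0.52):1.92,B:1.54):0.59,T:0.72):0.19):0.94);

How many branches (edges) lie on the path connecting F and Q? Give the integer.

8

The MRCA of F and Q is the node subtending (((I,(P,Q)),(M,N)),(((F,C),B),T)).
From F up to that node: 4 branches. From Q up to the same node: 4 branches. Total: 4 + 4 = 8.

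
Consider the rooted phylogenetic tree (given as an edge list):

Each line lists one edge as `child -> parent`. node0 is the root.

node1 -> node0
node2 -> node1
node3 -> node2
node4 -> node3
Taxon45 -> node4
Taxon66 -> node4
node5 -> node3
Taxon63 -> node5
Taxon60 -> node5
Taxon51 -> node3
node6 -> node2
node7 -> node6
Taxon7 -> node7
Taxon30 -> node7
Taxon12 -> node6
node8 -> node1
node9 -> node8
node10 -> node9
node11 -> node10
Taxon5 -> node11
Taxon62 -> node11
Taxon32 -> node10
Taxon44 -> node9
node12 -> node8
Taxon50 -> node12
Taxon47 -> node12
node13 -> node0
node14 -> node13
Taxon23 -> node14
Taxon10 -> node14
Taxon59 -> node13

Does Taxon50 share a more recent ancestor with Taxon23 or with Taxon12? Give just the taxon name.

Taxon12

The MRCA of Taxon50 and Taxon12 subtends ((((Taxon45,Taxon66),(Taxon63,Taxon60),Taxon51),((Taxon7,Taxon30),Taxon12)),((((Taxon5,Taxon62),Taxon32),Taxon44),(Taxon50,Taxon47))) (14 taxa).
The MRCA of Taxon50 and Taxon23 is the root, subtending the entire tree (17 taxa).
The first is nested inside the second, so Taxon50 shares a more recent common ancestor with Taxon12.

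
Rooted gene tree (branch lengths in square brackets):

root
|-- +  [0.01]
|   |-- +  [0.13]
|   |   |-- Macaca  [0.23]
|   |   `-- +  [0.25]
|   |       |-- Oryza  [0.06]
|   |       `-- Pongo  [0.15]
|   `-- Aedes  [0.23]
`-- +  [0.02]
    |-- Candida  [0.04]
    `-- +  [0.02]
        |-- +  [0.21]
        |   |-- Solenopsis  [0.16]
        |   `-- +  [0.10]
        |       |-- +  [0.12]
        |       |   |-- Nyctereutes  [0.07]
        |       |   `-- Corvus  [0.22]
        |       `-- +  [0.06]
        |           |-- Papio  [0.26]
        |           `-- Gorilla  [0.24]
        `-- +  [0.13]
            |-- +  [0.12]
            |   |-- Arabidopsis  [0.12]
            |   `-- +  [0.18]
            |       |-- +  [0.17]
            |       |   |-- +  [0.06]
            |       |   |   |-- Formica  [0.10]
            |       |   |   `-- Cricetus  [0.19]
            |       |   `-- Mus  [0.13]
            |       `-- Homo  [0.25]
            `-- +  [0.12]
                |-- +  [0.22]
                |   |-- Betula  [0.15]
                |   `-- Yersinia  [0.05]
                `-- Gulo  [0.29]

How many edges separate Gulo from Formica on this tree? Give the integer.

The MRCA of Gulo and Formica is the node subtending ((Arabidopsis,(((Formica,Cricetus),Mus),Homo)),((Betula,Yersinia),Gulo)).
From Gulo up to that node: 2 branches. From Formica up to the same node: 5 branches. Total: 2 + 5 = 7.

7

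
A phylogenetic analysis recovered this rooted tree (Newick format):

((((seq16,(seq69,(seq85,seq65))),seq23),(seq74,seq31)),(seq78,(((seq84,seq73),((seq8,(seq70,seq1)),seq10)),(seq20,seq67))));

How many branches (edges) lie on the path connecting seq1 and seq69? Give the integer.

The MRCA of seq1 and seq69 is the root of the tree.
From seq1 up to that node: 7 branches. From seq69 up to the same node: 5 branches. Total: 7 + 5 = 12.

12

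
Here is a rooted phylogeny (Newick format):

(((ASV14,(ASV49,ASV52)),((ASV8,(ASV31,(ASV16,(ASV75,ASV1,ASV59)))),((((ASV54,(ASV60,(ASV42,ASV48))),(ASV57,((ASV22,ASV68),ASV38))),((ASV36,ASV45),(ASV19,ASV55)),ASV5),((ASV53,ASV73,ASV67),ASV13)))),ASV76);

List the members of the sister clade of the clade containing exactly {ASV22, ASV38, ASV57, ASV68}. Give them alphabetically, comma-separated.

ASV42, ASV48, ASV54, ASV60

The clade containing exactly {ASV22, ASV38, ASV57, ASV68} attaches to the tree at the node subtending ((ASV54,(ASV60,(ASV42,ASV48))),(ASV57,((ASV22,ASV68),ASV38))).
The other lineage descending from that same node — the sister group — is (ASV54,(ASV60,(ASV42,ASV48))); its 4 tips in alphabetical order are the answer.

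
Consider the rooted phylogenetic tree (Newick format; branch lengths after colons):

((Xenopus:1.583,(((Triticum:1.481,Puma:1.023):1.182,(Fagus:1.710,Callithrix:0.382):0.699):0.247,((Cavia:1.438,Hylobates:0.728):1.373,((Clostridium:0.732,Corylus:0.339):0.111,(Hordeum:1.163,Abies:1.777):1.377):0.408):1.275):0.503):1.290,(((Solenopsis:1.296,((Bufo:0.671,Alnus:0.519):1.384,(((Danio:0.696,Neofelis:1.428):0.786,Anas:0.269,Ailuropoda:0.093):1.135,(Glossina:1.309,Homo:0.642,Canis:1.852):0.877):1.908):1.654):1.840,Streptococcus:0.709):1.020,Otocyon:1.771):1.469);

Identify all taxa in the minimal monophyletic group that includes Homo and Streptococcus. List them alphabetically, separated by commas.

Ailuropoda, Alnus, Anas, Bufo, Canis, Danio, Glossina, Homo, Neofelis, Solenopsis, Streptococcus

Tracing Homo: it sits inside (Glossina,Homo,Canis).
Tracing Streptococcus: it sits inside ((Solenopsis,((Bufo,Alnus),(((Danio,Neofelis),Anas,Ailuropoda),(Glossina,Homo,Canis)))),Streptococcus).
The smallest clade enclosing both is ((Solenopsis,((Bufo,Alnus),(((Danio,Neofelis),Anas,Ailuropoda),(Glossina,Homo,Canis)))),Streptococcus); the answer is its 11 terminal taxa in alphabetical order.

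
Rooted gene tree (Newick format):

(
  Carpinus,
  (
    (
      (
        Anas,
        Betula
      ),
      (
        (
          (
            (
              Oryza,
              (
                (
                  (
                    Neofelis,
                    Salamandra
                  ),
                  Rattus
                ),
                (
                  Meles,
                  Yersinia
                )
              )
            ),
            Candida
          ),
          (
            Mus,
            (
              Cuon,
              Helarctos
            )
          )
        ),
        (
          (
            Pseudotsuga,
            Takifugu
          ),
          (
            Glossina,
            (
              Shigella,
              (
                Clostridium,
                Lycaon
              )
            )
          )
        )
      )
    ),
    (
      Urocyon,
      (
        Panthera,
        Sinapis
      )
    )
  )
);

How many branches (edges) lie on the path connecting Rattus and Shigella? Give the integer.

The MRCA of Rattus and Shigella is the node subtending ((((Oryza,(((Neofelis,Salamandra),Rattus),(Meles,Yersinia))),Candida),(Mus,(Cuon,Helarctos))),((Pseudotsuga,Takifugu),(Glossina,(Shigella,(Clostridium,Lycaon))))).
From Rattus up to that node: 6 branches. From Shigella up to the same node: 4 branches. Total: 6 + 4 = 10.

10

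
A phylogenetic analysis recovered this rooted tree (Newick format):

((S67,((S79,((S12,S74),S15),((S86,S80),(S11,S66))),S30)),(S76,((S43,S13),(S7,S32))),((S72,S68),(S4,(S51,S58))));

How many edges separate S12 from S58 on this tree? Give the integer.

10

The MRCA of S12 and S58 is the root of the tree.
From S12 up to that node: 6 branches. From S58 up to the same node: 4 branches. Total: 6 + 4 = 10.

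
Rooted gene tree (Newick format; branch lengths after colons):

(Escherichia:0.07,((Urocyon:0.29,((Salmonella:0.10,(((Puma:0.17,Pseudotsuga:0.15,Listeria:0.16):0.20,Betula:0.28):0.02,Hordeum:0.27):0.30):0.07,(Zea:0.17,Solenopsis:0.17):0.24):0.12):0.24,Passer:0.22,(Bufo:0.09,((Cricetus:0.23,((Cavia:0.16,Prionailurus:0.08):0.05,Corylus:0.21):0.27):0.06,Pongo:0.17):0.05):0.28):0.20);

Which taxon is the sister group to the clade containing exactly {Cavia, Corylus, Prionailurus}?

The clade containing exactly {Cavia, Corylus, Prionailurus} attaches to the tree at the node subtending (Cricetus,((Cavia,Prionailurus),Corylus)).
The other lineage descending from that same node — the sister group — is the single tip Cricetus.

Cricetus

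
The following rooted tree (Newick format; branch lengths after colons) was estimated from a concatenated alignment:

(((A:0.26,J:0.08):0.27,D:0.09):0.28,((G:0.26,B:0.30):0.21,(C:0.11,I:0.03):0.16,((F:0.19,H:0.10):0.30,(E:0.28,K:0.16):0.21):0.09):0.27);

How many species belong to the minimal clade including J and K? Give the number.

11

The MRCA of J and K is the root, so the clade is the entire tree.
That clade contains 11 terminal taxa: A, B, C, D, E, F, G, H, I, J, K.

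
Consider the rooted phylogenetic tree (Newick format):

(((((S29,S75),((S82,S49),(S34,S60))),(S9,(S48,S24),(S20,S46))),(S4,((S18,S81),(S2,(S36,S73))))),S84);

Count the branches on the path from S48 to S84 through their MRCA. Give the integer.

6

The MRCA of S48 and S84 is the root of the tree.
From S48 up to that node: 5 branches. From S84 up to the same node: 1 branch. Total: 5 + 1 = 6.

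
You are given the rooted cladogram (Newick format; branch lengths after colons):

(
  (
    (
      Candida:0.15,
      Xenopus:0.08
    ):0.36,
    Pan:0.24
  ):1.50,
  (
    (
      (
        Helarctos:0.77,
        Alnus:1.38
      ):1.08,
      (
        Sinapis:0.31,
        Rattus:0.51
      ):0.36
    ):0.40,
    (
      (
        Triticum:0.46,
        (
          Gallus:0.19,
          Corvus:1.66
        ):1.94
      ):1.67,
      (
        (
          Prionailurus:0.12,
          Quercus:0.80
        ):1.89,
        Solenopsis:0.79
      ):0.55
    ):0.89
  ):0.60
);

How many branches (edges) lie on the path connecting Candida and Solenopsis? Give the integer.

The MRCA of Candida and Solenopsis is the root of the tree.
From Candida up to that node: 3 branches. From Solenopsis up to the same node: 4 branches. Total: 3 + 4 = 7.

7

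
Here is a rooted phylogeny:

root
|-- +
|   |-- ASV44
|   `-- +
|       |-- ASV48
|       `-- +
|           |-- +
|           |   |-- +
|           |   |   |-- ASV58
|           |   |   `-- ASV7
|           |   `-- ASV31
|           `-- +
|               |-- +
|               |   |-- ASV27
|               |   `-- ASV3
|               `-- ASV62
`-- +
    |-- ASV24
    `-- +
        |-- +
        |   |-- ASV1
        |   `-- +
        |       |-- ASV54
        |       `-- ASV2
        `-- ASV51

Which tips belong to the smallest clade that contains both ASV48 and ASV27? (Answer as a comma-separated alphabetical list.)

Tracing ASV48: it sits inside (ASV48,(((ASV58,ASV7),ASV31),((ASV27,ASV3),ASV62))).
Tracing ASV27: it sits inside (ASV27,ASV3).
The smallest clade enclosing both is (ASV48,(((ASV58,ASV7),ASV31),((ASV27,ASV3),ASV62))); the answer is its 7 terminal taxa in alphabetical order.

ASV27, ASV3, ASV31, ASV48, ASV58, ASV62, ASV7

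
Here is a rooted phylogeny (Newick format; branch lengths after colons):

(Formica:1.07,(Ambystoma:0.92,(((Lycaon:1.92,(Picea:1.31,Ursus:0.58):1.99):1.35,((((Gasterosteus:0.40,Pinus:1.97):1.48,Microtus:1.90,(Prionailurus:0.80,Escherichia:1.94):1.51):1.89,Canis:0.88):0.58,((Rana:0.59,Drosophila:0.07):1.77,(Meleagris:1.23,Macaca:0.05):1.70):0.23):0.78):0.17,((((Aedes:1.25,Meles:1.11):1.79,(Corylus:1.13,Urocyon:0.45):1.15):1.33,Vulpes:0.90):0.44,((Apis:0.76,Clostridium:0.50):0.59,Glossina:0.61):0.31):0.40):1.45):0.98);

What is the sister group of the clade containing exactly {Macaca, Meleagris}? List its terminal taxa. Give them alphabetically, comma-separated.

The clade containing exactly {Macaca, Meleagris} attaches to the tree at the node subtending ((Rana,Drosophila),(Meleagris,Macaca)).
The other lineage descending from that same node — the sister group — is (Rana,Drosophila); its 2 tips in alphabetical order are the answer.

Drosophila, Rana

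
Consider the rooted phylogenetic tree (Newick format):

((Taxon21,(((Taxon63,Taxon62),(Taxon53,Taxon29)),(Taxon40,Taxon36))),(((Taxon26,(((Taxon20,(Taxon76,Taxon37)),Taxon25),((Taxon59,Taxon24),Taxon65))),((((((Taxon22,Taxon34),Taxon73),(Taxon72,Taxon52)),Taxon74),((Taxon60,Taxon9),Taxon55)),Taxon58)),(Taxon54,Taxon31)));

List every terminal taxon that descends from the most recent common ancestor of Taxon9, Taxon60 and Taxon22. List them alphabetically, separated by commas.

Taxon22, Taxon34, Taxon52, Taxon55, Taxon60, Taxon72, Taxon73, Taxon74, Taxon9

Tracing Taxon9: it sits inside (Taxon60,Taxon9).
Tracing Taxon60: it sits inside (Taxon60,Taxon9).
Tracing Taxon22: it sits inside (Taxon22,Taxon34).
The smallest clade enclosing all 3 is (((((Taxon22,Taxon34),Taxon73),(Taxon72,Taxon52)),Taxon74),((Taxon60,Taxon9),Taxon55)); the answer is its 9 terminal taxa in alphabetical order.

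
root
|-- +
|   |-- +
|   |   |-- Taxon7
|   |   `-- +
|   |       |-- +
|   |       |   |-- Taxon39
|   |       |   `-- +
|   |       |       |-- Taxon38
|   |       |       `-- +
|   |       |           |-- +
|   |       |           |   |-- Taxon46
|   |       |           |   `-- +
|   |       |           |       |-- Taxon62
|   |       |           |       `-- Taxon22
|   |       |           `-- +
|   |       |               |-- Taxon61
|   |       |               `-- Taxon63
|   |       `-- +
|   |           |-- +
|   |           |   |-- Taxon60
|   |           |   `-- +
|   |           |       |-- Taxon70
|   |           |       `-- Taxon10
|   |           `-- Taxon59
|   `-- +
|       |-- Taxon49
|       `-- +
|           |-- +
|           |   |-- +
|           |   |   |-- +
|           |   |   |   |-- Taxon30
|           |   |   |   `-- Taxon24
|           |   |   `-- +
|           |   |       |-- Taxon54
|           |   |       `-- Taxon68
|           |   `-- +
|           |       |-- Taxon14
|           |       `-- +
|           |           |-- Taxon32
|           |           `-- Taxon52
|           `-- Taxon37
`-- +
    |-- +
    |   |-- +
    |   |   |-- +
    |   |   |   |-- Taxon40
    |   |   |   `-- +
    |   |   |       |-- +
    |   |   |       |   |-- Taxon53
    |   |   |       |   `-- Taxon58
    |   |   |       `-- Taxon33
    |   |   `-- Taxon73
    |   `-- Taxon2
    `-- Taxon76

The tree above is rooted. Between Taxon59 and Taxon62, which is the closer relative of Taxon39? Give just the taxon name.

Taxon62

The MRCA of Taxon39 and Taxon62 subtends (Taxon39,(Taxon38,((Taxon46,(Taxon62,Taxon22)),(Taxon61,Taxon63)))) (7 taxa).
The MRCA of Taxon39 and Taxon59 subtends ((Taxon39,(Taxon38,((Taxon46,(Taxon62,Taxon22)),(Taxon61,Taxon63)))),((Taxon60,(Taxon70,Taxon10)),Taxon59)) (11 taxa).
The first is nested inside the second, so Taxon39 shares a more recent common ancestor with Taxon62.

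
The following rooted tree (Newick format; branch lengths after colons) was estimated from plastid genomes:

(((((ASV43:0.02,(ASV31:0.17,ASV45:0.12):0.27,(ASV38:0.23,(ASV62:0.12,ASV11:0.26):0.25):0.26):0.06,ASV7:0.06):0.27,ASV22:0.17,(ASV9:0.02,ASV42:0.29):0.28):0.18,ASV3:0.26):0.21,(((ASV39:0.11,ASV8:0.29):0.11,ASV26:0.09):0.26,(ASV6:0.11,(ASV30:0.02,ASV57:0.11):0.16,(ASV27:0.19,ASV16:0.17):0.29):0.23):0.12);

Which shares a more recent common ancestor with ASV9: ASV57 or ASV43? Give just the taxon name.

The MRCA of ASV9 and ASV43 subtends (((ASV43,(ASV31,ASV45),(ASV38,(ASV62,ASV11))),ASV7),ASV22,(ASV9,ASV42)) (10 taxa).
The MRCA of ASV9 and ASV57 is the root, subtending the entire tree (19 taxa).
The first is nested inside the second, so ASV9 shares a more recent common ancestor with ASV43.

ASV43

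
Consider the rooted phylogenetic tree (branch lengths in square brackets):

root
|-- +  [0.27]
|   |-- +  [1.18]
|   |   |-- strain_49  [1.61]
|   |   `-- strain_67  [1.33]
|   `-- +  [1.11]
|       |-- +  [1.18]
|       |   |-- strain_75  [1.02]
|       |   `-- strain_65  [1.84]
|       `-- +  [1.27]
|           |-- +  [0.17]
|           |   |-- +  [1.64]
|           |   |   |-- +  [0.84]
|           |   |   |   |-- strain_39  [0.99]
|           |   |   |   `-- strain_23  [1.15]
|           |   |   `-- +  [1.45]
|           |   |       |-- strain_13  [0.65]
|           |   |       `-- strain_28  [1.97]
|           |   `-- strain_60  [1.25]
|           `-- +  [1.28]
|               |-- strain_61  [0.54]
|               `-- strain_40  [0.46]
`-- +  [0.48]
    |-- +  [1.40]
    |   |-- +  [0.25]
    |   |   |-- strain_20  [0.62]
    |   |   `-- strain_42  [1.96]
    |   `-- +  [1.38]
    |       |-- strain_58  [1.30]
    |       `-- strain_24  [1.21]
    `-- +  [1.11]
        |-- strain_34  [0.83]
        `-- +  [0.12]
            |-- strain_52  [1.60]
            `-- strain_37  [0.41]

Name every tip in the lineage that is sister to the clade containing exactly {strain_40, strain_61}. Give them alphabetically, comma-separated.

The clade containing exactly {strain_40, strain_61} attaches to the tree at the node subtending ((((strain_39,strain_23),(strain_13,strain_28)),strain_60),(strain_61,strain_40)).
The other lineage descending from that same node — the sister group — is (((strain_39,strain_23),(strain_13,strain_28)),strain_60); its 5 tips in alphabetical order are the answer.

strain_13, strain_23, strain_28, strain_39, strain_60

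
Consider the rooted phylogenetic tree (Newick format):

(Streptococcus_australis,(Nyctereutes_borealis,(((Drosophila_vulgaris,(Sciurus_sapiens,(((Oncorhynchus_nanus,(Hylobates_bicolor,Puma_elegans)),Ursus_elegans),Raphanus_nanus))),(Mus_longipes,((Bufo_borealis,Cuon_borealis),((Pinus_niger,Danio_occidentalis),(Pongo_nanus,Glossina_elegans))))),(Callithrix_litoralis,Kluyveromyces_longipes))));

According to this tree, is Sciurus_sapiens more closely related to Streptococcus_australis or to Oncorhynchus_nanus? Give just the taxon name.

The MRCA of Sciurus_sapiens and Oncorhynchus_nanus subtends (Sciurus_sapiens,(((Oncorhynchus_nanus,(Hylobates_bicolor,Puma_elegans)),Ursus_elegans),Raphanus_nanus)) (6 taxa).
The MRCA of Sciurus_sapiens and Streptococcus_australis is the root, subtending the entire tree (18 taxa).
The first is nested inside the second, so Sciurus_sapiens shares a more recent common ancestor with Oncorhynchus_nanus.

Oncorhynchus_nanus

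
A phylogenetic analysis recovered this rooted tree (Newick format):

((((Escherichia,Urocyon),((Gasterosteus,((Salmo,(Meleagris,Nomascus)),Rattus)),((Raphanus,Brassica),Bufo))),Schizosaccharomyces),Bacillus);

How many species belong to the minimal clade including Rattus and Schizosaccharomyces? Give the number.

The MRCA of Rattus and Schizosaccharomyces is the node subtending (((Escherichia,Urocyon),((Gasterosteus,((Salmo,(Meleagris,Nomascus)),Rattus)),((Raphanus,Brassica),Bufo))),Schizosaccharomyces).
That clade contains 11 terminal taxa: Brassica, Bufo, Escherichia, Gasterosteus, Meleagris, Nomascus, Raphanus, Rattus, Salmo, Schizosaccharomyces, Urocyon.

11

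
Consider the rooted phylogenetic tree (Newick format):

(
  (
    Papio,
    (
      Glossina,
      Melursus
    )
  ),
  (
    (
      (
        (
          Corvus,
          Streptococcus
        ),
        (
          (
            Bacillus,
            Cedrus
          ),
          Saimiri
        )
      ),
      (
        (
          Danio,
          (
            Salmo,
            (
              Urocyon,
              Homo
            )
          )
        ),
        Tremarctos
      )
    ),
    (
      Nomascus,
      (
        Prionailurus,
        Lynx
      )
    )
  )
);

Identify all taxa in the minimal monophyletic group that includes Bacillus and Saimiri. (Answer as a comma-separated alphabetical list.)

Bacillus, Cedrus, Saimiri

Tracing Bacillus: it sits inside (Bacillus,Cedrus).
Tracing Saimiri: it sits inside ((Bacillus,Cedrus),Saimiri).
The smallest clade enclosing both is ((Bacillus,Cedrus),Saimiri); the answer is its 3 terminal taxa in alphabetical order.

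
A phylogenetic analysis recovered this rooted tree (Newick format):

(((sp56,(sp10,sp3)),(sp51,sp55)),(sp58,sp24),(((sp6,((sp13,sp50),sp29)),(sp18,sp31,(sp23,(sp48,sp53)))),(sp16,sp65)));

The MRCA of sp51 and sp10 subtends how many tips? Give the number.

The MRCA of sp51 and sp10 is the node subtending ((sp56,(sp10,sp3)),(sp51,sp55)).
That clade contains 5 terminal taxa: sp10, sp3, sp51, sp55, sp56.

5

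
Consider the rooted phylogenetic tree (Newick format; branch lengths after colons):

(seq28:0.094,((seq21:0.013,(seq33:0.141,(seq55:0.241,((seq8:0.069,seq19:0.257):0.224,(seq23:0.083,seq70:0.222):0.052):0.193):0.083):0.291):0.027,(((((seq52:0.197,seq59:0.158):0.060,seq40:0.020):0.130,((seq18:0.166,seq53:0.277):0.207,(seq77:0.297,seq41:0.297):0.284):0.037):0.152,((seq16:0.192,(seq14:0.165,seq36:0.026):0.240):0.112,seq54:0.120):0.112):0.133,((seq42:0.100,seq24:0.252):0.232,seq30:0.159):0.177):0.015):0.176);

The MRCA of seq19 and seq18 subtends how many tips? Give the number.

The MRCA of seq19 and seq18 is the node subtending ((seq21,(seq33,(seq55,((seq8,seq19),(seq23,seq70))))),(((((seq52,seq59),seq40),((seq18,seq53),(seq77,seq41))),((seq16,(seq14,seq36)),seq54)),((seq42,seq24),seq30))).
That clade contains 21 terminal taxa: seq14, seq16, seq18, seq19, seq21, seq23, seq24, seq30, seq33, seq36, seq40, seq41, seq42, seq52, seq53, seq54, seq55, seq59, seq70, seq77, seq8.

21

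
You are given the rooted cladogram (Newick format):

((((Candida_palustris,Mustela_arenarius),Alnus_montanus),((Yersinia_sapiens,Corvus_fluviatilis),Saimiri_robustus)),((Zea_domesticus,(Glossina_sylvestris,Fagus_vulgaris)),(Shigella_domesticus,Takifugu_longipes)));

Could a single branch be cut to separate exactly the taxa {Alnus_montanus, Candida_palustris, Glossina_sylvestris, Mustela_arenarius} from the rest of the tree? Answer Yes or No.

The MRCA of the listed taxa is the root, so the smallest clade containing them is the whole tree.
That clade also contains Corvus_fluviatilis, Fagus_vulgaris, Saimiri_robustus, Shigella_domesticus, Takifugu_longipes, Yersinia_sapiens, Zea_domesticus, which are not in the proposed group, so the group is not monophyletic.

No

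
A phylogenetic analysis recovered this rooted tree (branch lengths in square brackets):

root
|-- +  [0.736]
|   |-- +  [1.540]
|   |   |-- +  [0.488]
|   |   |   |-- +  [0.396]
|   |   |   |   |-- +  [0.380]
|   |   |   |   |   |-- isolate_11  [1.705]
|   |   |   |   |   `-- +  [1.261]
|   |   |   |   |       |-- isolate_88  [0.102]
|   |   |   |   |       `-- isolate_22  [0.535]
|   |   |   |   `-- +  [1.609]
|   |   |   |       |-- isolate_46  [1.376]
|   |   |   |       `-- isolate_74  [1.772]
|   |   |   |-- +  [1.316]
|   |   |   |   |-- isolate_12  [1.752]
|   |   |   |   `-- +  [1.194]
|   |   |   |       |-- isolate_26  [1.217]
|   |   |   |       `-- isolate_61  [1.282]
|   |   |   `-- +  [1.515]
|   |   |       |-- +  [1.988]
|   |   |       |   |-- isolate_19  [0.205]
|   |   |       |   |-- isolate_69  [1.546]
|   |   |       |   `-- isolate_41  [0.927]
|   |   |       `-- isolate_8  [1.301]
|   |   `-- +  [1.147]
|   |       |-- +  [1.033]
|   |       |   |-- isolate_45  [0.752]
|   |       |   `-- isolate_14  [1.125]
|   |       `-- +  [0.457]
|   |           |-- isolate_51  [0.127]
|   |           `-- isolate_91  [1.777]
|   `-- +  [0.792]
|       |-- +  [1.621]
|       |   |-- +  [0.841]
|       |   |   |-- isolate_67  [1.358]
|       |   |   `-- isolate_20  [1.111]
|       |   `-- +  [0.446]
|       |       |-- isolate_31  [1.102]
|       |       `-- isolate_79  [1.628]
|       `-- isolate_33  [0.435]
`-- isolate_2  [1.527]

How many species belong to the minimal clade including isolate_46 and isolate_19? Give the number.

The MRCA of isolate_46 and isolate_19 is the node subtending (((isolate_11,(isolate_88,isolate_22)),(isolate_46,isolate_74)),(isolate_12,(isolate_26,isolate_61)),((isolate_19,isolate_69,isolate_41),isolate_8)).
That clade contains 12 terminal taxa: isolate_11, isolate_12, isolate_19, isolate_22, isolate_26, isolate_41, isolate_46, isolate_61, isolate_69, isolate_74, isolate_8, isolate_88.

12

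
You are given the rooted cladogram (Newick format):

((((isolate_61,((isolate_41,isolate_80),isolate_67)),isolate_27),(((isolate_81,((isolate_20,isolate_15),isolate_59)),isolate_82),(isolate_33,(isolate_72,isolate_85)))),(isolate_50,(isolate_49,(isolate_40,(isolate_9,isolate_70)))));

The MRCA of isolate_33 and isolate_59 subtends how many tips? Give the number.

8

The MRCA of isolate_33 and isolate_59 is the node subtending (((isolate_81,((isolate_20,isolate_15),isolate_59)),isolate_82),(isolate_33,(isolate_72,isolate_85))).
That clade contains 8 terminal taxa: isolate_15, isolate_20, isolate_33, isolate_59, isolate_72, isolate_81, isolate_82, isolate_85.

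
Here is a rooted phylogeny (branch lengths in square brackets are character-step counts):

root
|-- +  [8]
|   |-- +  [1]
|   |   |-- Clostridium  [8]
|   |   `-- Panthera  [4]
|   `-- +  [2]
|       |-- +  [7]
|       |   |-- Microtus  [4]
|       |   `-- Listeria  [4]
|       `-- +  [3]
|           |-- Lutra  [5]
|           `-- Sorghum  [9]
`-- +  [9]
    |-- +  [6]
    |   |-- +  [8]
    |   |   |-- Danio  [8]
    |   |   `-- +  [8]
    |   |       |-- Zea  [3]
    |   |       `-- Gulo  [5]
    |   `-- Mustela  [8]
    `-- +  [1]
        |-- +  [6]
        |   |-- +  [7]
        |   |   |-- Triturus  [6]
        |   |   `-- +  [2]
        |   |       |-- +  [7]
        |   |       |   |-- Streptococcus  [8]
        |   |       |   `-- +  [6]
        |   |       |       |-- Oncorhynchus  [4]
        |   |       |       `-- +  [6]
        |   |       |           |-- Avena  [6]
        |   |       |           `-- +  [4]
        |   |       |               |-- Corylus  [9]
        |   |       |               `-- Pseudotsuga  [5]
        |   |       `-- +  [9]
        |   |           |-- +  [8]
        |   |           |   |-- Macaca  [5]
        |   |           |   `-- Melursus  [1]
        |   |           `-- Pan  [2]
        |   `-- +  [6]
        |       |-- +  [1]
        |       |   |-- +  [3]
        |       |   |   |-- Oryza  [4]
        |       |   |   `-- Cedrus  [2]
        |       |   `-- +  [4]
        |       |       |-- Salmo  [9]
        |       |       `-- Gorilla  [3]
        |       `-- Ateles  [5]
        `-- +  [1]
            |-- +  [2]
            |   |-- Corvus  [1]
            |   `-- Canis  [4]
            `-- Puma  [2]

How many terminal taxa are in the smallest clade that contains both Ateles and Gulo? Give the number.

The MRCA of Ateles and Gulo is the node subtending (((Danio,(Zea,Gulo)),Mustela),(((Triturus,((Streptococcus,(Oncorhynchus,(Avena,(Corylus,Pseudotsuga)))),((Macaca,Melursus),Pan))),(((Oryza,Cedrus),(Salmo,Gorilla)),Ateles)),((Corvus,Canis),Puma))).
That clade contains 21 terminal taxa: Ateles, Avena, Canis, Cedrus, Corvus, Corylus, Danio, Gorilla, Gulo, Macaca, Melursus, Mustela, Oncorhynchus, Oryza, Pan, Pseudotsuga, Puma, Salmo, Streptococcus, Triturus, Zea.

21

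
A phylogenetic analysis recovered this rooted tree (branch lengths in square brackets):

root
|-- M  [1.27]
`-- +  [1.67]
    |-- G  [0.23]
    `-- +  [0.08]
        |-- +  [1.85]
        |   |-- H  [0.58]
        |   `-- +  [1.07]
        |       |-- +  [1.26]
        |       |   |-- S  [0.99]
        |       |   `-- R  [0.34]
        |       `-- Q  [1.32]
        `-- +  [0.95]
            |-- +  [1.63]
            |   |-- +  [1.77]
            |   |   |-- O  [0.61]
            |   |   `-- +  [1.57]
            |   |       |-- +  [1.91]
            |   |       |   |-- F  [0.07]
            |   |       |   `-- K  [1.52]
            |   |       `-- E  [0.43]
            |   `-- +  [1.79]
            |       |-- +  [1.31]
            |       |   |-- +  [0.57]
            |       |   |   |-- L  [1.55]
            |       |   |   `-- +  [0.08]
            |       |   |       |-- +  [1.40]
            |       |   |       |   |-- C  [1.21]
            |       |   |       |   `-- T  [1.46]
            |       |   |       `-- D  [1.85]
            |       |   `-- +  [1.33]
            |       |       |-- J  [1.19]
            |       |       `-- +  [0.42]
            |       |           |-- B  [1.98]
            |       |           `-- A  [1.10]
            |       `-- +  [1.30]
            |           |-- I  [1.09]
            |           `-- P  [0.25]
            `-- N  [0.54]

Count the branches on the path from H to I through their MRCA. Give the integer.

7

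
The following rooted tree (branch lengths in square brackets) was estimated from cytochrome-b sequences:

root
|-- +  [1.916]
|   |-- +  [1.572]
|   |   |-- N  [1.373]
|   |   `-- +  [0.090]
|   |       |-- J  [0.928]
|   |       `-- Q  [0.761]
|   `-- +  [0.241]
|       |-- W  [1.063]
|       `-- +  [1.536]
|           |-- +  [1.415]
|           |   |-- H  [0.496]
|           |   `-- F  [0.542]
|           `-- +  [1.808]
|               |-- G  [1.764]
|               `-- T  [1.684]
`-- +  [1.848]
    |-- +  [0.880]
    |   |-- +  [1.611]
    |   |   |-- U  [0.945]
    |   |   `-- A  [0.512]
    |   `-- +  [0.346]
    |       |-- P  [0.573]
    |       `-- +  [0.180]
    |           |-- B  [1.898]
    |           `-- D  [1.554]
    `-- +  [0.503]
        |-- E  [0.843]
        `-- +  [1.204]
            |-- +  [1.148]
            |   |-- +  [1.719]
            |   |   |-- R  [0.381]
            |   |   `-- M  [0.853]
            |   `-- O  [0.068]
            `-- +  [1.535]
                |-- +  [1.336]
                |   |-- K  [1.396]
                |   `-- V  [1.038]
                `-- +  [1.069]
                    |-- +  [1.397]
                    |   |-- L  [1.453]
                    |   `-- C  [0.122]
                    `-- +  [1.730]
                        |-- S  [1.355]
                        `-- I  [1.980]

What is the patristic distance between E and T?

The path runs E → … → MRCA → … → T; the MRCA is the root of the tree.
Branch lengths along that path: 0.843 + 0.503 + 1.848 + 1.916 + 0.241 + 1.536 + 1.808 + 1.684 = 10.379.

10.379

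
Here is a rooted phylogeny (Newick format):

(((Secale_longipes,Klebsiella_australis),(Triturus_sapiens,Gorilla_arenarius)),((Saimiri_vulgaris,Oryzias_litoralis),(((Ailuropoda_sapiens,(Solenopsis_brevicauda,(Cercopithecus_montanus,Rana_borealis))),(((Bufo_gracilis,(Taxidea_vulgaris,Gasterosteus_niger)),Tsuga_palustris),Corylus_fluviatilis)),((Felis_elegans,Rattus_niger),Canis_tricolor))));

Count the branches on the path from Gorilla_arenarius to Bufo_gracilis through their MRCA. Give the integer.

The MRCA of Gorilla_arenarius and Bufo_gracilis is the root of the tree.
From Gorilla_arenarius up to that node: 3 branches. From Bufo_gracilis up to the same node: 7 branches. Total: 3 + 7 = 10.

10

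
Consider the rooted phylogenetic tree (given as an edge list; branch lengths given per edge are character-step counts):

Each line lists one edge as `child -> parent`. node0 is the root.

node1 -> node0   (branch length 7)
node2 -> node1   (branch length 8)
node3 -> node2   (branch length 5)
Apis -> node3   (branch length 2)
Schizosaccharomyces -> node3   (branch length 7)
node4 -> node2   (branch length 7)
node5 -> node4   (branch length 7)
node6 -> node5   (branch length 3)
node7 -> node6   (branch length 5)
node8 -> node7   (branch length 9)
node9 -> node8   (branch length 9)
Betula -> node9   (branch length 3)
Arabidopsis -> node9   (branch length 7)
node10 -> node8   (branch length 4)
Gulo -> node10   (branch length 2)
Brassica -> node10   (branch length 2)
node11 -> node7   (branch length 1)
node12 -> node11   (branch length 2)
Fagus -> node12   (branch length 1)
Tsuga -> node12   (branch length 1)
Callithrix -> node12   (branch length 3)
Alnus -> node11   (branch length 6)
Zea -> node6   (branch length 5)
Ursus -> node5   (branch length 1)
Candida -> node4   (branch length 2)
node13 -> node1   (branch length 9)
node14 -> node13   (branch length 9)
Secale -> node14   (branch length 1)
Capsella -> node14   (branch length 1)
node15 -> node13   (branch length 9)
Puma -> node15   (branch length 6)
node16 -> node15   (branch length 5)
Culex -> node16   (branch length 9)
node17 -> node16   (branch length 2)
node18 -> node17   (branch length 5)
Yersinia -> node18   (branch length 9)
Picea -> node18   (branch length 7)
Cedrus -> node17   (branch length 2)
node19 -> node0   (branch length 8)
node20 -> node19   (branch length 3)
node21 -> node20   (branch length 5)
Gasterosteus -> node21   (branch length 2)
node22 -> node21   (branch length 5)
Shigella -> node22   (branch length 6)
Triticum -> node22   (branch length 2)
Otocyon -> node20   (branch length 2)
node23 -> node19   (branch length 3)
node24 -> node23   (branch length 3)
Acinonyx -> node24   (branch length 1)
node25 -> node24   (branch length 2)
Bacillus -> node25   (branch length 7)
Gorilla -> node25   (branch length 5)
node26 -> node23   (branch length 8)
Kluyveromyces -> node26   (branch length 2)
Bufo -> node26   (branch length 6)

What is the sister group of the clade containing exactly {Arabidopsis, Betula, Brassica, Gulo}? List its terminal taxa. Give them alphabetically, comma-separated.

The clade containing exactly {Arabidopsis, Betula, Brassica, Gulo} attaches to the tree at the node subtending (((Betula,Arabidopsis),(Gulo,Brassica)),((Fagus,Tsuga,Callithrix),Alnus)).
The other lineage descending from that same node — the sister group — is ((Fagus,Tsuga,Callithrix),Alnus); its 4 tips in alphabetical order are the answer.

Alnus, Callithrix, Fagus, Tsuga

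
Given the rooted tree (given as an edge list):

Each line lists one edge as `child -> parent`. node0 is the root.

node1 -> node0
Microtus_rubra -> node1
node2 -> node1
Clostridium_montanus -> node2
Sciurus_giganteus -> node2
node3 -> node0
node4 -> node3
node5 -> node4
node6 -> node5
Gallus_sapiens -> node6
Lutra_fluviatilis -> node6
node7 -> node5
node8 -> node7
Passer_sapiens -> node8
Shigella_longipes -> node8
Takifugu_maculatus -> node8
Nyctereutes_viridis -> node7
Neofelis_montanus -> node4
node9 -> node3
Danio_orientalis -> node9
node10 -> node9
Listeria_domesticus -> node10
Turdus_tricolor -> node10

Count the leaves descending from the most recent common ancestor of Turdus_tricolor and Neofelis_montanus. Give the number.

10

The MRCA of Turdus_tricolor and Neofelis_montanus is the node subtending ((((Gallus_sapiens,Lutra_fluviatilis),((Passer_sapiens,Shigella_longipes,Takifugu_maculatus),Nyctereutes_viridis)),Neofelis_montanus),(Danio_orientalis,(Listeria_domesticus,Turdus_tricolor))).
That clade contains 10 terminal taxa: Danio_orientalis, Gallus_sapiens, Listeria_domesticus, Lutra_fluviatilis, Neofelis_montanus, Nyctereutes_viridis, Passer_sapiens, Shigella_longipes, Takifugu_maculatus, Turdus_tricolor.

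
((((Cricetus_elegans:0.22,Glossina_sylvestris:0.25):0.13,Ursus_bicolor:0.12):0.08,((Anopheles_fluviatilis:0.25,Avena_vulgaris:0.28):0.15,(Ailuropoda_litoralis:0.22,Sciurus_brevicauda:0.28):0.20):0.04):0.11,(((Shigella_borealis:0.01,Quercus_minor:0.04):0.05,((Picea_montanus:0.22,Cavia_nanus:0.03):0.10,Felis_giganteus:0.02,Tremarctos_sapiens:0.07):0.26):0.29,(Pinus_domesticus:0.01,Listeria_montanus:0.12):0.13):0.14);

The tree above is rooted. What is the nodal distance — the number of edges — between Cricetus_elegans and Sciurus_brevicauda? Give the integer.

The MRCA of Cricetus_elegans and Sciurus_brevicauda is the node subtending (((Cricetus_elegans,Glossina_sylvestris),Ursus_bicolor),((Anopheles_fluviatilis,Avena_vulgaris),(Ailuropoda_litoralis,Sciurus_brevicauda))).
From Cricetus_elegans up to that node: 3 branches. From Sciurus_brevicauda up to the same node: 3 branches. Total: 3 + 3 = 6.

6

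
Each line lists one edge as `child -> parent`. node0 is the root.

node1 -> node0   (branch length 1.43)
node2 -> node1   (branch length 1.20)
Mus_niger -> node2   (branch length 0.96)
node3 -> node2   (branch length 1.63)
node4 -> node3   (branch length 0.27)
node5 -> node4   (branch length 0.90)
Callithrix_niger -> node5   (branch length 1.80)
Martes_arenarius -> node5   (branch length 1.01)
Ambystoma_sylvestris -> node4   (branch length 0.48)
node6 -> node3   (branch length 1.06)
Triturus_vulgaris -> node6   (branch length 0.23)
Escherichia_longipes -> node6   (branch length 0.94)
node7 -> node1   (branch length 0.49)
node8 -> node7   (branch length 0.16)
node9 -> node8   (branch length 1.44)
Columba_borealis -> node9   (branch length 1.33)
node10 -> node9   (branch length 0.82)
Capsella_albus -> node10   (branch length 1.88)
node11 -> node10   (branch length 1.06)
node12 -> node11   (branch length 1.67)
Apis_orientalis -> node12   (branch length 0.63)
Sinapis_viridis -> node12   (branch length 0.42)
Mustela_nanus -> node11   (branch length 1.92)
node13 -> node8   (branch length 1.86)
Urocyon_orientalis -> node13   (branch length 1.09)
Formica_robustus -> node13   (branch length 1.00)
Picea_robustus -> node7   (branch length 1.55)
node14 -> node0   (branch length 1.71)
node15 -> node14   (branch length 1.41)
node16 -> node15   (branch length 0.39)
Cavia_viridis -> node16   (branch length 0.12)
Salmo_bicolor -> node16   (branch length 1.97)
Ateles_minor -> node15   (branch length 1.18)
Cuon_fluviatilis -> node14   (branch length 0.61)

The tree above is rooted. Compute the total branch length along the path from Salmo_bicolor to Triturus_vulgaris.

11.03

The path runs Salmo_bicolor → … → MRCA → … → Triturus_vulgaris; the MRCA is the root of the tree.
Branch lengths along that path: 1.97 + 0.39 + 1.41 + 1.71 + 1.43 + 1.20 + 1.63 + 1.06 + 0.23 = 11.03.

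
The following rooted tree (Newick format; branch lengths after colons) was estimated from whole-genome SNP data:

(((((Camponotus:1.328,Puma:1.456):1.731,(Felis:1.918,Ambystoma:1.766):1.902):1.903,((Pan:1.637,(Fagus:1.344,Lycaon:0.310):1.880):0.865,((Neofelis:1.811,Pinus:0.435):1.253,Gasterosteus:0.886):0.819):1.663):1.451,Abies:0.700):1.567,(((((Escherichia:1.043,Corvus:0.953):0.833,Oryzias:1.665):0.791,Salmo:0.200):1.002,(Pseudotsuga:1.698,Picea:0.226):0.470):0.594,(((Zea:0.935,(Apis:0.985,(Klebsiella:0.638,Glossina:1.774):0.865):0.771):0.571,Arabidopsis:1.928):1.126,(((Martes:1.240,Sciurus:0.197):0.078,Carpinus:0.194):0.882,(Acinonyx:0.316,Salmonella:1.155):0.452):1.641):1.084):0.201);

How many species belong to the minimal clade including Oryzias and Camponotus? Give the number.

The MRCA of Oryzias and Camponotus is the root, so the clade is the entire tree.
That clade contains 27 terminal taxa: Abies, Acinonyx, Ambystoma, Apis, Arabidopsis, Camponotus, Carpinus, Corvus, Escherichia, Fagus, Felis, Gasterosteus, Glossina, Klebsiella, Lycaon, Martes, Neofelis, Oryzias, Pan, Picea, Pinus, Pseudotsuga, Puma, Salmo, Salmonella, Sciurus, Zea.

27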